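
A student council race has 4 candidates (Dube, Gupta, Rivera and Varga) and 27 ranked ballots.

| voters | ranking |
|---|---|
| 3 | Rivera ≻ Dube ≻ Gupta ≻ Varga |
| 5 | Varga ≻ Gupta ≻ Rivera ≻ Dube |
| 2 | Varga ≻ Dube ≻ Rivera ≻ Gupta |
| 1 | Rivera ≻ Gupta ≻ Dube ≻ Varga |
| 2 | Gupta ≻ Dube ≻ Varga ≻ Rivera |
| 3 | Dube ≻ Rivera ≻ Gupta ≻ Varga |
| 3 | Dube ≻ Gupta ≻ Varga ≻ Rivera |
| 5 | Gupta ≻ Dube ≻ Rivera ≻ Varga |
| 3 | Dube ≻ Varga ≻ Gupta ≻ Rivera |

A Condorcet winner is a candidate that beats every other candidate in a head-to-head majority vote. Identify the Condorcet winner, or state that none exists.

Dube

Pairwise majorities:
Dube vs Gupta: 3+2+3+3+3 = 14 for Dube, 13 for Gupta — Dube by 14–13.
Dube vs Rivera: Dube is ranked higher on 2+2+3+3+5+3 = 18 ballots, Rivera on 9. Dube wins 18–9.
Dube vs Varga: Dube is ranked higher on 20 ballots, Varga on 7. Dube wins 20–7.
Gupta vs Rivera: Gupta is ranked higher on 5+2+3+5+3 = 18 ballots, Rivera on 9. Gupta wins 18–9.
Gupta vs Varga: Gupta is ranked higher on 3+1+2+3+3+5 = 17 ballots, Varga on 10. Gupta wins 17–10.
Rivera vs Varga: Rivera preferred on 3+1+3+5 = 12 ballots; Varga wins 15–12.
Dube beats each of Gupta, Rivera, Varga — Dube is the Condorcet winner.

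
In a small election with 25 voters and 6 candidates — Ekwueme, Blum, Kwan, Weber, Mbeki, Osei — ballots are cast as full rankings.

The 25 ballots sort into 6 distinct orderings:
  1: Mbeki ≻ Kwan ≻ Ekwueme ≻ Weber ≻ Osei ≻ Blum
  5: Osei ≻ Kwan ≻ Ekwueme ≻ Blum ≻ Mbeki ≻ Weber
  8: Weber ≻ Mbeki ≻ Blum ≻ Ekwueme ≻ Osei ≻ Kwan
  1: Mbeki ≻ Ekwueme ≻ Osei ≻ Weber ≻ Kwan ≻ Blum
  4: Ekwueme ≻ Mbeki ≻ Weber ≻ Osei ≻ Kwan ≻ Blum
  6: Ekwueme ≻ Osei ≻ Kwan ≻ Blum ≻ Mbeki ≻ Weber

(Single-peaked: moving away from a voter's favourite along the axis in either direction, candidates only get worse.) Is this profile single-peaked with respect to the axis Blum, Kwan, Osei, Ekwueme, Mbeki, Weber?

Axis positions: Blum=1, Kwan=2, Osei=3, Ekwueme=4, Mbeki=5, Weber=6.
Ballot type 1: ranking walks positions 5-2-4-6-3-1; Kwan is ranked above Ekwueme even though Ekwueme lies between Kwan and the peak Mbeki on the axis — preferences dip and rise again. Not single-peaked.
Ballot type 2 (peak Osei at position 3): ranking walks positions 3-2-4-1-5-6, expanding outward from the peak — single-peaked.
Ballot type 3: ranking walks positions 6-5-1-4-3-2; Blum is ranked above Ekwueme even though Ekwueme lies between Blum and the peak Weber on the axis — preferences dip and rise again. Not single-peaked.
Ballot type 4 (peak Mbeki at position 5): ranking walks positions 5-4-3-6-2-1, expanding outward from the peak — single-peaked.
Ballot type 5 (peak Ekwueme at position 4): ranking walks positions 4-5-6-3-2-1, expanding outward from the peak — single-peaked.
Ballot type 6 (peak Ekwueme at position 4): ranking walks positions 4-3-2-1-5-6, expanding outward from the peak — single-peaked.
Ballot type 1 violates single-peakedness, so the profile is not single-peaked on this axis.

no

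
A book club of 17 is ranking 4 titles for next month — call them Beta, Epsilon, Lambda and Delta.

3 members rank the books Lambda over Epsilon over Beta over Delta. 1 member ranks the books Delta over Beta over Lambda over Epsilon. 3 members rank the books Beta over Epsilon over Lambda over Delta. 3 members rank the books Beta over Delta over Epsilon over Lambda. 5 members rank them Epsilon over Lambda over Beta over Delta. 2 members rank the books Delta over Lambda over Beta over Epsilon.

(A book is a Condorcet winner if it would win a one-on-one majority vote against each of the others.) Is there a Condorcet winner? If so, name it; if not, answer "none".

none

Check each pair by majority over 17 ballots:
Beta vs Epsilon: Beta wins 9–8.
Beta vs Lambda: Lambda wins 10–7.
Beta vs Delta: Beta is ranked higher on 3+3+3+5 = 14 ballots, Delta on 3. Beta wins 14–3.
Epsilon vs Lambda: Epsilon, 11–6.
Epsilon vs Delta: Epsilon is ranked higher on 3+3+5 = 11 ballots, Delta on 6. Epsilon wins 11–6.
Lambda–Delta: Lambda 11–6.
Every book loses at least once (Beta loses to Lambda; Epsilon loses to Beta; Lambda loses to Epsilon; Delta loses to Beta). The majority relation contains the cycle Beta → Epsilon → Lambda → Beta, so there is no Condorcet winner.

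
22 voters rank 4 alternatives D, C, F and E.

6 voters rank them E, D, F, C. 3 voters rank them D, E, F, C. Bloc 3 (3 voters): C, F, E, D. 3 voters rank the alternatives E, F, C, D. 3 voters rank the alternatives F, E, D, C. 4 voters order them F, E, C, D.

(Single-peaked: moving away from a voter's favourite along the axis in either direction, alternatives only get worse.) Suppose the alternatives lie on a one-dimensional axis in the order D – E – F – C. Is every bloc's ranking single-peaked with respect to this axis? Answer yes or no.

yes

Axis positions: D=1, E=2, F=3, C=4.
Bloc 1 (peak E at position 2): ranking walks positions 2-1-3-4, expanding outward from the peak — single-peaked.
Bloc 2 (peak D at position 1): ranking walks positions 1-2-3-4, expanding outward from the peak — single-peaked.
Bloc 3 (peak C at position 4): ranking walks positions 4-3-2-1, expanding outward from the peak — single-peaked.
Bloc 4 (peak E at position 2): ranking walks positions 2-3-4-1, expanding outward from the peak — single-peaked.
Bloc 5 (peak F at position 3): ranking walks positions 3-2-1-4, expanding outward from the peak — single-peaked.
Bloc 6 (peak F at position 3): ranking walks positions 3-2-4-1, expanding outward from the peak — single-peaked.
Every ranking is single-peaked on this axis.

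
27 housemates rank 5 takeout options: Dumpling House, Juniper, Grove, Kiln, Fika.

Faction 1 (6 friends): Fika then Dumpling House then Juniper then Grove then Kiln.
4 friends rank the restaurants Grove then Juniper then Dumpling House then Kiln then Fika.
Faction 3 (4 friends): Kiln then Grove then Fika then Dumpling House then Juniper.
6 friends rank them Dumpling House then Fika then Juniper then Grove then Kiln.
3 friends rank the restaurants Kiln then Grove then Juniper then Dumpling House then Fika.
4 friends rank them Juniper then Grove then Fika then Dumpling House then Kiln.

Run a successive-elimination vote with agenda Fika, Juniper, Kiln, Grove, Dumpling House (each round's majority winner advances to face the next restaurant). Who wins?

Round 1: Fika vs Juniper — 16–11, Fika advances.
Round 2: Fika vs Kiln — 16–11, Fika advances.
Round 3: Fika vs Grove — 12–15, Grove advances.
Round 4: Grove vs Dumpling House — 15–12, Grove advances.
Grove survives the agenda.

Grove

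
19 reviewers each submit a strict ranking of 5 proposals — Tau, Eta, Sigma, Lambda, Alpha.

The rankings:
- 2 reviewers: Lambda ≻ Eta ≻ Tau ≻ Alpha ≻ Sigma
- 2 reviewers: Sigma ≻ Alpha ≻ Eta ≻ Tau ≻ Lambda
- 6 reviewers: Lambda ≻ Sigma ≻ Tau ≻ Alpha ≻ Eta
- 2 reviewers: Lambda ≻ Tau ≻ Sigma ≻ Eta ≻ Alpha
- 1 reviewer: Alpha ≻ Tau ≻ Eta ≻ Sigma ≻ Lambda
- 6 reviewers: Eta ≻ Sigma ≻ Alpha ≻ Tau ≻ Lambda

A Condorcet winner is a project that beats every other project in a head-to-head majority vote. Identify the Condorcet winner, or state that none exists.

Lambda

Pairwise majorities:
Tau vs Eta: Eta wins 10–9.
Tau vs Sigma: Sigma wins 14–5.
Tau–Lambda: Lambda 10–9.
Tau vs Alpha: 10 to 9, Tau.
Eta vs Sigma: Sigma wins 10–9.
Eta vs Lambda: Eta is ranked higher on 2+1+6 = 9 ballots, Lambda on 10. Lambda wins 10–9.
Eta vs Alpha: 10 to 9, Eta.
Sigma vs Lambda: 9 to 10, Lambda.
Sigma vs Alpha: Sigma is ranked higher on 2+6+2+6 = 16 ballots, Alpha on 3. Sigma wins 16–3.
Lambda vs Alpha: Lambda is ranked higher on 2+6+2 = 10 ballots, Alpha on 9. Lambda wins 10–9.
Lambda defeats every rival head-to-head and is the Condorcet winner.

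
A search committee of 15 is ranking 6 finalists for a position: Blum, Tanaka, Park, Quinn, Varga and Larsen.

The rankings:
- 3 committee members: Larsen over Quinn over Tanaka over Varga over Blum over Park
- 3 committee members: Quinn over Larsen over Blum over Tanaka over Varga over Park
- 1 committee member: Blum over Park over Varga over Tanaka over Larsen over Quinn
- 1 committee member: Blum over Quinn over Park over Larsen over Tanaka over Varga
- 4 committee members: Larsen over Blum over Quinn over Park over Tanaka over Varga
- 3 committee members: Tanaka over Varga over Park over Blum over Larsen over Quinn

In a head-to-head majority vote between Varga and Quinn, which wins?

Ballots ranking Varga above Quinn: 1 + 3 = 4.
Ballots ranking Quinn above Varga: 15 − 4 = 11.
Quinn wins the head-to-head 11–4.

Quinn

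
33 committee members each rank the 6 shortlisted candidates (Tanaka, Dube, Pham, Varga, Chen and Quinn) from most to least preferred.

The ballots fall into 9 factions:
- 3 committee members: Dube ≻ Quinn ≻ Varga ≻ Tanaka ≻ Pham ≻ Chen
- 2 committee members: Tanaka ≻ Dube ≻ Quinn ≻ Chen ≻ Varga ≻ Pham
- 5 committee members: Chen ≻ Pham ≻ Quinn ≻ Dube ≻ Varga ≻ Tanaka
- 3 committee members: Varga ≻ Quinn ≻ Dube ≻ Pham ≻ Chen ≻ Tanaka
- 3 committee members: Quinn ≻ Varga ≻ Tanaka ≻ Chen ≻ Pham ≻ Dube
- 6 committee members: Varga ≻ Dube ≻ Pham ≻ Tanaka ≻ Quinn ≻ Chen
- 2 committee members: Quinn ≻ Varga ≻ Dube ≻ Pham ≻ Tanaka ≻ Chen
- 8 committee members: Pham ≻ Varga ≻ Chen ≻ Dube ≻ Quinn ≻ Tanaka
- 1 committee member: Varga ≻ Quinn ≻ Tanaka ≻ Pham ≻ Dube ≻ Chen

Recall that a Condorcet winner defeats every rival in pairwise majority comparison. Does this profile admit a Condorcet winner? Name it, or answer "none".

Pairwise majorities:
Tanaka–Dube: Dube 27–6.
Tanaka vs Pham: Pham, 24–9.
Tanaka vs Varga: 2 for Tanaka, 31 for Varga — Varga by 31–2.
Tanaka vs Chen: Tanaka preferred on 3+2+3+6+2+1 = 17 ballots; Tanaka wins 17–16.
Tanaka vs Quinn: Tanaka preferred on 2+6 = 8 ballots; Quinn wins 25–8.
Dube vs Pham: 16 to 17, Pham.
Dube vs Varga: 3+2+5 = 10 for Dube, 23 for Varga — Varga by 23–10.
Dube vs Chen: 17 to 16, Dube.
Dube–Quinn: Dube 19–14.
Pham vs Varga: Varga wins 20–13.
Pham–Chen: Pham 23–10.
Pham vs Quinn: Pham wins 19–14.
Varga vs Chen: Varga, 26–7.
Varga vs Quinn: 18 to 15, Varga.
Chen–Quinn: Quinn 20–13.
Only Varga has no losses; Varga is the Condorcet winner.

Varga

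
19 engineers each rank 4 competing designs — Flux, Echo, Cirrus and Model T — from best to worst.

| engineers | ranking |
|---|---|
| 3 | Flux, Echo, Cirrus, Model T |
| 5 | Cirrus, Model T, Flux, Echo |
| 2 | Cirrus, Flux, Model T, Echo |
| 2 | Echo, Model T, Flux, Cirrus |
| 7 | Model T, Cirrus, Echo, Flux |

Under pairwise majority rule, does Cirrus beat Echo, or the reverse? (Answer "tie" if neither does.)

Cirrus

Ballots ranking Cirrus above Echo: 5 + 2 + 7 = 14.
Ballots ranking Echo above Cirrus: 19 − 14 = 5.
Cirrus wins the head-to-head 14–5.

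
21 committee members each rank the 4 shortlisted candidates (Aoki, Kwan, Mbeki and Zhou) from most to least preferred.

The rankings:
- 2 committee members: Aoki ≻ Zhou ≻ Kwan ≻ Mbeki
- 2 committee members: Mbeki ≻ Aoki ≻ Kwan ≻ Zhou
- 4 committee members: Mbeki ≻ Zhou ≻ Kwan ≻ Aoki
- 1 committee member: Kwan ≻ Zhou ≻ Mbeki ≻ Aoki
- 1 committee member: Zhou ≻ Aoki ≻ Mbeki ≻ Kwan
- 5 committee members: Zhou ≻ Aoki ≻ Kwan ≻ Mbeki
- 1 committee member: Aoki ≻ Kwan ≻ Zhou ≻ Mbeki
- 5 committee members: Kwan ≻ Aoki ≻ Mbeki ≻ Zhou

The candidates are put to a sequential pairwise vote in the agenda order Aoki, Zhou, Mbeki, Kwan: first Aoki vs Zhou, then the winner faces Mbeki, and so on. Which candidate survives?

Kwan

Round 1: Aoki vs Zhou — 10–11, Zhou advances.
Round 2: Zhou vs Mbeki — 10–11, Mbeki advances.
Round 3: Mbeki vs Kwan — 7–14, Kwan advances.
The agenda winner is Kwan.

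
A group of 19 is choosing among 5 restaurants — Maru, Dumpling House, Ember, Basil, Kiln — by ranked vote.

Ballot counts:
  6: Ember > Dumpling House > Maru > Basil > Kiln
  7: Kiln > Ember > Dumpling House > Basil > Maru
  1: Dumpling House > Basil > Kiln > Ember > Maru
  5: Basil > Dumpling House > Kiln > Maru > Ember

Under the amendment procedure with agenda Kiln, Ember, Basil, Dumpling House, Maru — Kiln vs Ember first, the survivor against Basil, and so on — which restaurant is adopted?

Dumpling House

Round 1: Kiln vs Ember — 13–6, Kiln advances.
Round 2: Kiln vs Basil — 7–12, Basil advances.
Round 3: Basil vs Dumpling House — 5–14, Dumpling House advances.
Round 4: Dumpling House vs Maru — 19–0, Dumpling House advances.
Dumpling House survives the agenda.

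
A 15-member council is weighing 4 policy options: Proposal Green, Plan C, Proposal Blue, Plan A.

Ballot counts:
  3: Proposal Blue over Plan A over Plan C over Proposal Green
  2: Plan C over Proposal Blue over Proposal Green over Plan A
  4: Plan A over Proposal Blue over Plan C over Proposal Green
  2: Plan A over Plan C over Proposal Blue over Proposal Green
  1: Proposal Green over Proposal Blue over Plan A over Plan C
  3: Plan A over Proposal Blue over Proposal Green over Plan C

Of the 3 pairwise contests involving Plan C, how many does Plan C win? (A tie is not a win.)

Plan C against each rival (15 council members):
Plan C–Proposal Green: Plan C 11–4.
Plan C vs Proposal Blue: Proposal Blue, 11–4.
Plan C vs Plan A: Plan A wins 13–2.
Plan C beats Proposal Green; loses to Proposal Blue, Plan A — 1 pairwise win.

1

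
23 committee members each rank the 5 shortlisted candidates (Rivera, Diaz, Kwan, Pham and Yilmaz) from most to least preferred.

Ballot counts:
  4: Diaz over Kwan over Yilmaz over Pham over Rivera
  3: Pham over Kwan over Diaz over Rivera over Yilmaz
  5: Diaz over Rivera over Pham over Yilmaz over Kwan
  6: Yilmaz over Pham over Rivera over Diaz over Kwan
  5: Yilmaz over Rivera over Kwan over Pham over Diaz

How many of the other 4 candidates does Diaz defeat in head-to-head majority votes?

3

Diaz against each rival (23 committee members):
Diaz–Rivera: Diaz 12–11.
Diaz–Kwan: Diaz 15–8.
Diaz vs Pham: Pham, 14–9.
Diaz vs Yilmaz: Diaz wins 12–11.
Diaz beats Rivera, Kwan, Yilmaz; loses to Pham — 3 pairwise wins.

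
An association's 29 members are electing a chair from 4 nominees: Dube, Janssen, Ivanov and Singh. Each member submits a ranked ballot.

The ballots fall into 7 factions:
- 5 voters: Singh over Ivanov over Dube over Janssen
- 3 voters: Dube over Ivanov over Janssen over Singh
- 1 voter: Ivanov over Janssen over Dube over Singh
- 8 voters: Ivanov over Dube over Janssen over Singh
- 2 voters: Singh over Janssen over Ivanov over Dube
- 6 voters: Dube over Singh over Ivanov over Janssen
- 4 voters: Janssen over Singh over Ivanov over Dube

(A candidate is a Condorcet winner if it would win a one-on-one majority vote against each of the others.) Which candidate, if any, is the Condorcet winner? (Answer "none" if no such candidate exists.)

Head-to-head results (29 voters):
Dube vs Janssen: 5+3+8+6 = 22 for Dube, 7 for Janssen — Dube by 22–7.
Dube vs Ivanov: Dube preferred on 3+6 = 9 ballots; Ivanov wins 20–9.
Dube vs Singh: 3+1+8+6 = 18 for Dube, 11 for Singh — Dube by 18–11.
Janssen vs Ivanov: 2+4 = 6 for Janssen, 23 for Ivanov — Ivanov by 23–6.
Janssen vs Singh: 16 to 13, Janssen.
Ivanov vs Singh: 3+1+8 = 12 for Ivanov, 17 for Singh — Singh by 17–12.
Each candidate drops at least one matchup (Dube loses to Ivanov; Janssen loses to Dube; Ivanov loses to Singh; Singh loses to Dube); the cycle Dube > Singh > Ivanov > Dube rules out a Condorcet winner.

none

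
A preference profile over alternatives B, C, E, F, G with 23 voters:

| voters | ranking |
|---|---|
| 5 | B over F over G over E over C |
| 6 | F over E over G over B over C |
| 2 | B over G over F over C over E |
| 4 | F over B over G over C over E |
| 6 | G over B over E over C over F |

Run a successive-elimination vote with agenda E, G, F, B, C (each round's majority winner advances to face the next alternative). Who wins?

Round 1: E vs G — 6–17, G advances.
Round 2: G vs F — 8–15, F advances.
Round 3: F vs B — 10–13, B advances.
Round 4: B vs C — 23–0, B advances.
B survives the agenda.

B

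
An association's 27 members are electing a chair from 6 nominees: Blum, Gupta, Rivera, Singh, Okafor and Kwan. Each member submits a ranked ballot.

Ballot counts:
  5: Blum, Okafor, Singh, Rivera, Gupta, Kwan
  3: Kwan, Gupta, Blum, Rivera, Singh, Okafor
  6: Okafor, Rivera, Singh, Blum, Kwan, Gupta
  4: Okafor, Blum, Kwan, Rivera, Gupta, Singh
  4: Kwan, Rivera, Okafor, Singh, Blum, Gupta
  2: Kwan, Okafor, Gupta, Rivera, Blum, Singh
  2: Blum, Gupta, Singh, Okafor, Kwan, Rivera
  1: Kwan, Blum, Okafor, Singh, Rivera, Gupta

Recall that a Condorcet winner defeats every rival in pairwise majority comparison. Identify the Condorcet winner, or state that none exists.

Okafor

Check each pair by majority over 27 ballots:
Blum vs Gupta: 5+6+4+4+2+1 = 22 for Blum, 5 for Gupta — Blum by 22–5.
Blum vs Rivera: Blum is ranked higher on 5+3+4+2+1 = 15 ballots, Rivera on 12. Blum wins 15–12.
Blum vs Singh: Blum preferred on 5+3+4+2+2+1 = 17 ballots; Blum wins 17–10.
Blum vs Okafor: 11 to 16, Okafor.
Blum vs Kwan: 17 to 10, Blum.
Gupta vs Rivera: 3+2+2 = 7 for Gupta, 20 for Rivera — Rivera by 20–7.
Gupta vs Singh: 11 to 16, Singh.
Gupta vs Okafor: Gupta is ranked higher on 3+2 = 5 ballots, Okafor on 22. Okafor wins 22–5.
Gupta vs Kwan: 5+2 = 7 for Gupta, 20 for Kwan — Kwan by 20–7.
Rivera vs Singh: 3+6+4+4+2 = 19 for Rivera, 8 for Singh — Rivera by 19–8.
Rivera vs Okafor: 7 to 20, Okafor.
Rivera vs Kwan: 5+6 = 11 for Rivera, 16 for Kwan — Kwan by 16–11.
Singh vs Okafor: Singh preferred on 3+2 = 5 ballots; Okafor wins 22–5.
Singh vs Kwan: 13 to 14, Kwan.
Okafor vs Kwan: Okafor is ranked higher on 5+6+4+2 = 17 ballots, Kwan on 10. Okafor wins 17–10.
Okafor beats each of Blum, Gupta, Rivera, Singh, Kwan — Okafor is the Condorcet winner.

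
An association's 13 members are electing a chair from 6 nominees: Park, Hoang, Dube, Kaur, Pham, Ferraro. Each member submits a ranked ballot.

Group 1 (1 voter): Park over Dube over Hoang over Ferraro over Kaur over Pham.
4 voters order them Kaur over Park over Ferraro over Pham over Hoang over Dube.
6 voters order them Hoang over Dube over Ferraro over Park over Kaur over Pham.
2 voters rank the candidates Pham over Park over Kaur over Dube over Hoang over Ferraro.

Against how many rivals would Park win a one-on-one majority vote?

5

Park against each rival (13 voters):
Park vs Hoang: 1+4+2 = 7 for Park, 6 for Hoang — Park by 7–6.
Park vs Dube: Park wins 7–6.
Park vs Kaur: Park wins 9–4.
Park vs Pham: Park, 11–2.
Park vs Ferraro: Park wins 7–6.
Park beats Hoang, Dube, Kaur, Pham, Ferraro — 5 pairwise wins.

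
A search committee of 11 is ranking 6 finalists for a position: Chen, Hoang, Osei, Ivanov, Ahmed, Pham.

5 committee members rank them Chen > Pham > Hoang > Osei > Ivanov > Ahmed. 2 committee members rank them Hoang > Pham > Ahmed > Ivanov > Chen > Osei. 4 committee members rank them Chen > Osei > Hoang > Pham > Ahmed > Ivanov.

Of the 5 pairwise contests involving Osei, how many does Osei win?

2

Osei against each rival (11 committee members):
Osei vs Chen: Osei preferred on 0 ballots; Chen wins 11–0.
Osei vs Hoang: 4 for Osei, 7 for Hoang — Hoang by 7–4.
Osei vs Ivanov: Osei wins 9–2.
Osei vs Ahmed: 5+4 = 9 for Osei, 2 for Ahmed — Osei by 9–2.
Osei vs Pham: Pham, 7–4.
Osei beats Ivanov, Ahmed; loses to Chen, Hoang, Pham — 2 pairwise wins.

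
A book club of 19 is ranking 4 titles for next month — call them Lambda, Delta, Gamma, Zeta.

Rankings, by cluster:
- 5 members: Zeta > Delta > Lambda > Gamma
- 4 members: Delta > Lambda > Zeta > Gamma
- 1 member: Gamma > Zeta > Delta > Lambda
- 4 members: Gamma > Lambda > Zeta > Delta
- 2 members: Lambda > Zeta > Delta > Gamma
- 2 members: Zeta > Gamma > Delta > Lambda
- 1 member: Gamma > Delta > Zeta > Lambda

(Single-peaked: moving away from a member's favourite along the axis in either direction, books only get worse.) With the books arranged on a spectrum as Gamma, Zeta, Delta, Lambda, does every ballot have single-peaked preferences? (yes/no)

Axis positions: Gamma=1, Zeta=2, Delta=3, Lambda=4.
Cluster 1 (peak Zeta at position 2): ranking walks positions 2-3-4-1, expanding outward from the peak — single-peaked.
Cluster 2 (peak Delta at position 3): ranking walks positions 3-4-2-1, expanding outward from the peak — single-peaked.
Cluster 3 (peak Gamma at position 1): ranking walks positions 1-2-3-4, expanding outward from the peak — single-peaked.
Cluster 4: ranking walks positions 1-4-2-3; Lambda is ranked above Zeta even though Zeta lies between Lambda and the peak Gamma on the axis — preferences dip and rise again. Not single-peaked.
Cluster 5: ranking walks positions 4-2-3-1; Zeta is ranked above Delta even though Delta lies between Zeta and the peak Lambda on the axis — preferences dip and rise again. Not single-peaked.
Cluster 6 (peak Zeta at position 2): ranking walks positions 2-1-3-4, expanding outward from the peak — single-peaked.
Cluster 7: ranking walks positions 1-3-2-4; Delta is ranked above Zeta even though Zeta lies between Delta and the peak Gamma on the axis — preferences dip and rise again. Not single-peaked.
Cluster 4 violates single-peakedness, so the profile is not single-peaked on this axis.

no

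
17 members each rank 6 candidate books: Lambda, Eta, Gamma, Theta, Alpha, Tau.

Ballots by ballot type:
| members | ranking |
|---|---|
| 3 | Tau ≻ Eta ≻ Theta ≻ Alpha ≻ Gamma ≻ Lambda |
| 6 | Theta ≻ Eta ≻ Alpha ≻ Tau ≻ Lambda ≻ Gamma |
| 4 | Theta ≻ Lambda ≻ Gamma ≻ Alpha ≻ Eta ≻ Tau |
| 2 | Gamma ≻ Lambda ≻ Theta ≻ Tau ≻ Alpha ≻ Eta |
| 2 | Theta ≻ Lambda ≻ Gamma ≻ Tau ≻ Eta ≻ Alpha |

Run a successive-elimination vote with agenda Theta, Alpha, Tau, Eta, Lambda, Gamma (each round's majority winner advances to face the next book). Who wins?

Theta

Round 1: Theta vs Alpha — 17–0, Theta advances.
Round 2: Theta vs Tau — 14–3, Theta advances.
Round 3: Theta vs Eta — 14–3, Theta advances.
Round 4: Theta vs Lambda — 15–2, Theta advances.
Round 5: Theta vs Gamma — 15–2, Theta advances.
Theta survives the agenda.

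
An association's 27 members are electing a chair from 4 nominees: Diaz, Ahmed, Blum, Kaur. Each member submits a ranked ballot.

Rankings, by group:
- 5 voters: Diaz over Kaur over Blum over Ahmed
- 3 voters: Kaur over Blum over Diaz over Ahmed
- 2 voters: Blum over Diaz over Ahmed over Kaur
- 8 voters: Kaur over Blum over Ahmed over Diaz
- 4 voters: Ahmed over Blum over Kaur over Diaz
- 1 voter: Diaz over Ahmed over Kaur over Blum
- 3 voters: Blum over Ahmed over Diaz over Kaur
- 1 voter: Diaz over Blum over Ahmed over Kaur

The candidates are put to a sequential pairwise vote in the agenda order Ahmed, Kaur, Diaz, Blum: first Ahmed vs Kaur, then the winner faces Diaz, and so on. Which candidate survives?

Kaur

Round 1: Ahmed vs Kaur — 11–16, Kaur advances.
Round 2: Kaur vs Diaz — 15–12, Kaur advances.
Round 3: Kaur vs Blum — 17–10, Kaur advances.
The agenda winner is Kaur.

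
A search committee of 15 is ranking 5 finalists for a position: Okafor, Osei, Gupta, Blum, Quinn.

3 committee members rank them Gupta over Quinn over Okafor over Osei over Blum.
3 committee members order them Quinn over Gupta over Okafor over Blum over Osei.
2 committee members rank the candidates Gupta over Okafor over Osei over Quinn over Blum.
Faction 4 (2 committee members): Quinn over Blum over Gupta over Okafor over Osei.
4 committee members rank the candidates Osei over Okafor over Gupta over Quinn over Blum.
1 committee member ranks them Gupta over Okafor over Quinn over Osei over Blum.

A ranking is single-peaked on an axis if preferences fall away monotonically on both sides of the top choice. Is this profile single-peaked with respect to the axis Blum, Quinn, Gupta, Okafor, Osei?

Axis positions: Blum=1, Quinn=2, Gupta=3, Okafor=4, Osei=5.
Faction 1 (peak Gupta at position 3): ranking walks positions 3-2-4-5-1, expanding outward from the peak — single-peaked.
Faction 2 (peak Quinn at position 2): ranking walks positions 2-3-4-1-5, expanding outward from the peak — single-peaked.
Faction 3 (peak Gupta at position 3): ranking walks positions 3-4-5-2-1, expanding outward from the peak — single-peaked.
Faction 4 (peak Quinn at position 2): ranking walks positions 2-1-3-4-5, expanding outward from the peak — single-peaked.
Faction 5 (peak Osei at position 5): ranking walks positions 5-4-3-2-1, expanding outward from the peak — single-peaked.
Faction 6 (peak Gupta at position 3): ranking walks positions 3-4-2-5-1, expanding outward from the peak — single-peaked.
Every ranking is single-peaked on this axis.

yes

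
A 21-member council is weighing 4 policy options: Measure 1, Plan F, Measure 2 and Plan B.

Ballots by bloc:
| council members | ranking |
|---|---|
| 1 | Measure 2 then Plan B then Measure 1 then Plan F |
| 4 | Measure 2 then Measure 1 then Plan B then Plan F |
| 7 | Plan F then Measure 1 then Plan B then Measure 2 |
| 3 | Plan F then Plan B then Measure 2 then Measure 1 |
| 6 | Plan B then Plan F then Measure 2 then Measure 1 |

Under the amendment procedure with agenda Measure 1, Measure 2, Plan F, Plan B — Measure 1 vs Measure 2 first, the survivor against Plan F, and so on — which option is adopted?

Plan B

Round 1: Measure 1 vs Measure 2 — 7–14, Measure 2 advances.
Round 2: Measure 2 vs Plan F — 5–16, Plan F advances.
Round 3: Plan F vs Plan B — 10–11, Plan B advances.
Plan B survives the agenda.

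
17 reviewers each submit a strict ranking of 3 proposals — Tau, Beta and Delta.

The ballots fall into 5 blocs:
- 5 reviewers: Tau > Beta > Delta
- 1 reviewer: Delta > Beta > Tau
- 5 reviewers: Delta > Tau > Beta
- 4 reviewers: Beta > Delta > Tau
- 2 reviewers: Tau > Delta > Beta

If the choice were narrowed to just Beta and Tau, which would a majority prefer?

Tau

Ballots ranking Beta above Tau: 1 + 4 = 5.
Ballots ranking Tau above Beta: 17 − 5 = 12.
Tau wins the head-to-head 12–5.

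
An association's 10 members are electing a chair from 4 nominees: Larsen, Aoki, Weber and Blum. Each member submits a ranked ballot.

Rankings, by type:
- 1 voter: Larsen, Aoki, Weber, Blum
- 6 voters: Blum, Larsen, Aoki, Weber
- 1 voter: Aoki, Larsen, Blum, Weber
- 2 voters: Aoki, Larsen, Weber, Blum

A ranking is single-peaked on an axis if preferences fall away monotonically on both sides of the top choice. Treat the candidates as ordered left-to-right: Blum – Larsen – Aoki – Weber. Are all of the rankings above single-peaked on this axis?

Axis positions: Blum=1, Larsen=2, Aoki=3, Weber=4.
Type 1 (peak Larsen at position 2): ranking walks positions 2-3-4-1, expanding outward from the peak — single-peaked.
Type 2 (peak Blum at position 1): ranking walks positions 1-2-3-4, expanding outward from the peak — single-peaked.
Type 3 (peak Aoki at position 3): ranking walks positions 3-2-1-4, expanding outward from the peak — single-peaked.
Type 4 (peak Aoki at position 3): ranking walks positions 3-2-4-1, expanding outward from the peak — single-peaked.
Every ranking is single-peaked on this axis.

yes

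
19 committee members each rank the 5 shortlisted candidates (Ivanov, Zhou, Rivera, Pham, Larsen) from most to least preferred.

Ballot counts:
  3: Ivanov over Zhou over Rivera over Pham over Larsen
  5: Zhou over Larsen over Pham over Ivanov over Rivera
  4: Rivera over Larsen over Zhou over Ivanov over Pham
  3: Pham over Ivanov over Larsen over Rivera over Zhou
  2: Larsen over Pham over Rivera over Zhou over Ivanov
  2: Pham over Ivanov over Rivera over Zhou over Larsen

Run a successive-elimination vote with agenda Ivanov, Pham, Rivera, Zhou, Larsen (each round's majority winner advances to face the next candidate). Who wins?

Zhou

Round 1: Ivanov vs Pham — 7–12, Pham advances.
Round 2: Pham vs Rivera — 12–7, Pham advances.
Round 3: Pham vs Zhou — 7–12, Zhou advances.
Round 4: Zhou vs Larsen — 10–9, Zhou advances.
The agenda winner is Zhou.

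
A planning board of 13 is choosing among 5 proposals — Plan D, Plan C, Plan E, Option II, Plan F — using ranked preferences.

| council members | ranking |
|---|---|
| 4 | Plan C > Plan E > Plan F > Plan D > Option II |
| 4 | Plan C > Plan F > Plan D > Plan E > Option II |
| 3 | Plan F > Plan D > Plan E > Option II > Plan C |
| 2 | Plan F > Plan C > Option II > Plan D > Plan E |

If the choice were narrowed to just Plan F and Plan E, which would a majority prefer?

Ballots ranking Plan F above Plan E: 4 + 3 + 2 = 9.
Ballots ranking Plan E above Plan F: 13 − 9 = 4.
Plan F wins the head-to-head 9–4.

Plan F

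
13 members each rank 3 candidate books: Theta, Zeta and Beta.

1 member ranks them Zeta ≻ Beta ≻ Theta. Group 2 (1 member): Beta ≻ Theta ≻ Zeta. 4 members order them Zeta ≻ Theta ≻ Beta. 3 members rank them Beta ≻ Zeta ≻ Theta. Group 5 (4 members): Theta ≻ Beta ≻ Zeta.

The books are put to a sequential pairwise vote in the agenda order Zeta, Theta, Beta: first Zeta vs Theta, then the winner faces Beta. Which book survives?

Beta

Round 1: Zeta vs Theta — 8–5, Zeta advances.
Round 2: Zeta vs Beta — 5–8, Beta advances.
Beta survives the agenda.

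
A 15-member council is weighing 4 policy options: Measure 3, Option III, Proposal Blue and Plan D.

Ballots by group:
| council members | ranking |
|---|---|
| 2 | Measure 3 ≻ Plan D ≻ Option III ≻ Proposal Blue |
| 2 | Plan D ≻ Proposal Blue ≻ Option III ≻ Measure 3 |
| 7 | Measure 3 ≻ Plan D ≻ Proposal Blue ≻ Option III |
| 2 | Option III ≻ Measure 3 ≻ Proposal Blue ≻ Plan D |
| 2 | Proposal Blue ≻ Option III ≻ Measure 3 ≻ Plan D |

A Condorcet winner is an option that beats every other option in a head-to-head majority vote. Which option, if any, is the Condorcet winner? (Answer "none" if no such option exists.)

Measure 3

Check each pair by majority over 15 ballots:
Measure 3 vs Option III: Measure 3 preferred on 2+7 = 9 ballots; Measure 3 wins 9–6.
Measure 3–Proposal Blue: Measure 3 11–4.
Measure 3 vs Plan D: Measure 3 is ranked higher on 2+7+2+2 = 13 ballots, Plan D on 2. Measure 3 wins 13–2.
Option III vs Proposal Blue: Proposal Blue wins 11–4.
Option III vs Plan D: 4 to 11, Plan D.
Proposal Blue vs Plan D: Proposal Blue is ranked higher on 2+2 = 4 ballots, Plan D on 11. Plan D wins 11–4.
Measure 3 wins every pairwise contest, so Measure 3 is the Condorcet winner.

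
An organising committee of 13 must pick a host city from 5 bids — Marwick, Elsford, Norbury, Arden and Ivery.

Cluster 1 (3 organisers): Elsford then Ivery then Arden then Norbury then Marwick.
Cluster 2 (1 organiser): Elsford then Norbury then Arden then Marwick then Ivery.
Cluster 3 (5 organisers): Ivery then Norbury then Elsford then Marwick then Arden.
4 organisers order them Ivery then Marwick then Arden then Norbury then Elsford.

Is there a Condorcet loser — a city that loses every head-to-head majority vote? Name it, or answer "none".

Head-to-head results (13 organisers):
Marwick vs Elsford: Marwick preferred on 4 ballots; Elsford wins 9–4.
Marwick vs Norbury: 4 for Marwick, 9 for Norbury — Norbury by 9–4.
Marwick–Arden: Marwick 9–4.
Marwick vs Ivery: 1 for Marwick, 12 for Ivery — Ivery by 12–1.
Elsford vs Norbury: Norbury wins 9–4.
Elsford vs Arden: Elsford preferred on 3+1+5 = 9 ballots; Elsford wins 9–4.
Elsford–Ivery: Ivery 9–4.
Norbury vs Arden: Arden, 7–6.
Norbury vs Ivery: Norbury preferred on 1 ballot; Ivery wins 12–1.
Arden vs Ivery: Arden is ranked higher on 1 ballot, Ivery on 12. Ivery wins 12–1.
Every city wins at least one matchup (Marwick beats Arden; Elsford beats Marwick; Norbury beats Marwick; Arden beats Norbury; Ivery beats Marwick), so there is no Condorcet loser.

none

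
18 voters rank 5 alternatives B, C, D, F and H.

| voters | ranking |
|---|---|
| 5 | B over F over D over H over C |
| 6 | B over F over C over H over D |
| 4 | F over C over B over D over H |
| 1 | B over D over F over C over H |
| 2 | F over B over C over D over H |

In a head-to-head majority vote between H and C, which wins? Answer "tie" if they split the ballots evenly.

C

Ballots ranking H above C: 5.
Ballots ranking C above H: 18 − 5 = 13.
C wins the head-to-head 13–5.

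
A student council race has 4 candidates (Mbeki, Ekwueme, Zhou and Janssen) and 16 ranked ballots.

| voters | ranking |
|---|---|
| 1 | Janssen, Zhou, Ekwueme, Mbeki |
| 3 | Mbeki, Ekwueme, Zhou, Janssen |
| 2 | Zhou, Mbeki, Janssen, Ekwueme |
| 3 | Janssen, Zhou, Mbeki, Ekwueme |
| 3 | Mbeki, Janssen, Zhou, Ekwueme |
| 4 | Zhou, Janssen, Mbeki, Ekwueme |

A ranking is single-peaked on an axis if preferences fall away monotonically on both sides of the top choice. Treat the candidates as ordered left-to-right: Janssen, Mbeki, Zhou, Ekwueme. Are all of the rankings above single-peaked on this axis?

Axis positions: Janssen=1, Mbeki=2, Zhou=3, Ekwueme=4.
Group 1: ranking walks positions 1-3-4-2; Zhou is ranked above Mbeki even though Mbeki lies between Zhou and the peak Janssen on the axis — preferences dip and rise again. Not single-peaked.
Group 2: ranking walks positions 2-4-3-1; Ekwueme is ranked above Zhou even though Zhou lies between Ekwueme and the peak Mbeki on the axis — preferences dip and rise again. Not single-peaked.
Group 3 (peak Zhou at position 3): ranking walks positions 3-2-1-4, expanding outward from the peak — single-peaked.
Group 4: ranking walks positions 1-3-2-4; Zhou is ranked above Mbeki even though Mbeki lies between Zhou and the peak Janssen on the axis — preferences dip and rise again. Not single-peaked.
Group 5 (peak Mbeki at position 2): ranking walks positions 2-1-3-4, expanding outward from the peak — single-peaked.
Group 6: ranking walks positions 3-1-2-4; Janssen is ranked above Mbeki even though Mbeki lies between Janssen and the peak Zhou on the axis — preferences dip and rise again. Not single-peaked.
Group 1 violates single-peakedness, so the profile is not single-peaked on this axis.

no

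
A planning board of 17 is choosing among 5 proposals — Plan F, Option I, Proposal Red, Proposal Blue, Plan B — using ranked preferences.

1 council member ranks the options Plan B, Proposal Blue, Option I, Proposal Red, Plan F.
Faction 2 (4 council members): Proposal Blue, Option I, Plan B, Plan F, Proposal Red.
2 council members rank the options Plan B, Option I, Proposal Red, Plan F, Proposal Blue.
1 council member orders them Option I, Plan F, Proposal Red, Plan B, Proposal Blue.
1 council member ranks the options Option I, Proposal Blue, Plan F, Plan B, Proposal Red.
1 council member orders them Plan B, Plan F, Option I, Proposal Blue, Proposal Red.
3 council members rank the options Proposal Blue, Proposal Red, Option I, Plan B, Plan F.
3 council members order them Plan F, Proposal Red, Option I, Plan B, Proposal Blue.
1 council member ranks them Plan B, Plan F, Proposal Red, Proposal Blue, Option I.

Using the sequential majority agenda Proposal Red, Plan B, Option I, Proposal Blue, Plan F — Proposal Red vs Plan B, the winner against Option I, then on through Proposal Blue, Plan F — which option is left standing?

Round 1: Proposal Red vs Plan B — 7–10, Plan B advances.
Round 2: Plan B vs Option I — 5–12, Option I advances.
Round 3: Option I vs Proposal Blue — 8–9, Proposal Blue advances.
Round 4: Proposal Blue vs Plan F — 9–8, Proposal Blue advances.
Proposal Blue survives the agenda.

Proposal Blue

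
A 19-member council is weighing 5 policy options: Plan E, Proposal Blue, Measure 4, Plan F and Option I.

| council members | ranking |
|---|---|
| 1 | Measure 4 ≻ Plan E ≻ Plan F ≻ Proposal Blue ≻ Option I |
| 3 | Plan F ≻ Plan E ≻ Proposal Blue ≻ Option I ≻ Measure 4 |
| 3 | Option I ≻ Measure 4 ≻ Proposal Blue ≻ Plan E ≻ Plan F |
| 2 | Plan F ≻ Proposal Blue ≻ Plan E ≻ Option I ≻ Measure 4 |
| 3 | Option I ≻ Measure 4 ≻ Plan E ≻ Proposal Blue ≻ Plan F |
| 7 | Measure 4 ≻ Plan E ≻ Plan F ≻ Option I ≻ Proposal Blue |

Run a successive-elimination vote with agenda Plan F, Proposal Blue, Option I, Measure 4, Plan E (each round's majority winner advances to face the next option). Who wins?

Round 1: Plan F vs Proposal Blue — 13–6, Plan F advances.
Round 2: Plan F vs Option I — 13–6, Plan F advances.
Round 3: Plan F vs Measure 4 — 5–14, Measure 4 advances.
Round 4: Measure 4 vs Plan E — 14–5, Measure 4 advances.
The agenda winner is Measure 4.

Measure 4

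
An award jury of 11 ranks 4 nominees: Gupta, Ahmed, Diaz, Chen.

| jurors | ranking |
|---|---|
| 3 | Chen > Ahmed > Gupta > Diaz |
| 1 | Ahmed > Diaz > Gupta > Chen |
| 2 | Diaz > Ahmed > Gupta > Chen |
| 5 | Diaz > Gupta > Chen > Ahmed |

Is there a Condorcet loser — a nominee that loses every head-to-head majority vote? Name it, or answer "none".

Head-to-head results (11 jurors):
Gupta–Ahmed: Ahmed 6–5.
Gupta vs Diaz: Gupta preferred on 3 ballots; Diaz wins 8–3.
Gupta vs Chen: Gupta, 8–3.
Ahmed–Diaz: Diaz 7–4.
Ahmed vs Chen: 3 to 8, Chen.
Diaz–Chen: Diaz 8–3.
No nominee is winless: Gupta beats Chen; Ahmed beats Gupta; Diaz beats Gupta; Chen beats Ahmed. There is no Condorcet loser.

none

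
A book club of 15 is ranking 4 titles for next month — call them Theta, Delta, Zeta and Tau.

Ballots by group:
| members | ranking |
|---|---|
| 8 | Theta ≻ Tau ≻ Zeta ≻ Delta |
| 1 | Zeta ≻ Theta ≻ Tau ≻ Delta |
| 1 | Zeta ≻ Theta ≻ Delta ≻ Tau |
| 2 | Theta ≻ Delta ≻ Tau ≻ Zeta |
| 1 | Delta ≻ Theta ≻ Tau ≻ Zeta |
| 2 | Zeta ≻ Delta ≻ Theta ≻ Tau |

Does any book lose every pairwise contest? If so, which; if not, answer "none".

Delta

Head-to-head results (15 members):
Theta vs Delta: Theta, 12–3.
Theta–Zeta: Theta 11–4.
Theta vs Tau: Theta preferred on 8+1+1+2+1+2 = 15 ballots; Theta wins 15–0.
Delta vs Zeta: Zeta, 12–3.
Delta vs Tau: Tau, 9–6.
Zeta vs Tau: 4 to 11, Tau.
Delta loses to every other book — it is the Condorcet loser.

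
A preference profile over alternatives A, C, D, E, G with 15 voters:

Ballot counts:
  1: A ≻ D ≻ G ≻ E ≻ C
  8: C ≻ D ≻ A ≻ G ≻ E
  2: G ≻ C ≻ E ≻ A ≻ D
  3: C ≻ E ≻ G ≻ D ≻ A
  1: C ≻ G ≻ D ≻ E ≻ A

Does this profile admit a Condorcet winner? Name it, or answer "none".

Head-to-head results (15 voters):
A–C: C 14–1.
A vs D: D wins 12–3.
A vs E: A wins 9–6.
A–G: A 9–6.
C–D: C 14–1.
C vs E: C wins 14–1.
C–G: C 12–3.
D vs E: D wins 10–5.
D–G: D 9–6.
E–G: G 12–3.
C defeats every rival head-to-head and is the Condorcet winner.

C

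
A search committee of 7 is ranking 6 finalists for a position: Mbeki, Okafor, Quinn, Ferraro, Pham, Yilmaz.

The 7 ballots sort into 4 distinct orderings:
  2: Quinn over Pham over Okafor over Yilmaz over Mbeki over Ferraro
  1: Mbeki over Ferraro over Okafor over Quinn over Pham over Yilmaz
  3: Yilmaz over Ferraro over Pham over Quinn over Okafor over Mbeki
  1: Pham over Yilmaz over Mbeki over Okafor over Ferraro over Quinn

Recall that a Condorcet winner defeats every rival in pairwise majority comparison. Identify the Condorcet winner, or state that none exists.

none

Check each pair by majority over 7 ballots:
Mbeki vs Okafor: 1+1 = 2 for Mbeki, 5 for Okafor — Okafor by 5–2.
Mbeki vs Quinn: Mbeki preferred on 1+1 = 2 ballots; Quinn wins 5–2.
Mbeki–Ferraro: Mbeki 4–3.
Mbeki–Pham: Pham 6–1.
Mbeki vs Yilmaz: Yilmaz wins 6–1.
Okafor–Quinn: Quinn 5–2.
Okafor vs Ferraro: 3 to 4, Ferraro.
Okafor vs Pham: Pham, 6–1.
Okafor–Yilmaz: Yilmaz 4–3.
Quinn vs Ferraro: 2 for Quinn, 5 for Ferraro — Ferraro by 5–2.
Quinn vs Pham: 3 to 4, Pham.
Quinn vs Yilmaz: Quinn preferred on 2+1 = 3 ballots; Yilmaz wins 4–3.
Ferraro vs Pham: Ferraro preferred on 1+3 = 4 ballots; Ferraro wins 4–3.
Ferraro–Yilmaz: Yilmaz 6–1.
Pham vs Yilmaz: 4 to 3, Pham.
No candidate is unbeaten: Mbeki loses to Okafor; Okafor loses to Quinn; Quinn loses to Ferraro; Ferraro loses to Mbeki; Pham loses to Ferraro; Yilmaz loses to Pham. In particular Mbeki > Ferraro > Okafor > Mbeki is a majority cycle — no Condorcet winner exists.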